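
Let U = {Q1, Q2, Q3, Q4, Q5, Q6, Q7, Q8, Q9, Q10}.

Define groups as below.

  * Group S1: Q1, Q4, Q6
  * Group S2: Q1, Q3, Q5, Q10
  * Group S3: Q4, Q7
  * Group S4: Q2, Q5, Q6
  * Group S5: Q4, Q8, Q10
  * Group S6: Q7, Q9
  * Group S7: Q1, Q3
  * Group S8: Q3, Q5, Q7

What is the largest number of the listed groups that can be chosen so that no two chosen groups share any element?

4

S4, S5, S6, S7 are pairwise disjoint (S4={Q2,Q5,Q6}; S5={Q4,Q8,Q10}; S6={Q7,Q9}; S7={Q1,Q3}).
Every remaining group overlaps one of these, and no 5 of the listed groups are pairwise disjoint, so 4 is the maximum.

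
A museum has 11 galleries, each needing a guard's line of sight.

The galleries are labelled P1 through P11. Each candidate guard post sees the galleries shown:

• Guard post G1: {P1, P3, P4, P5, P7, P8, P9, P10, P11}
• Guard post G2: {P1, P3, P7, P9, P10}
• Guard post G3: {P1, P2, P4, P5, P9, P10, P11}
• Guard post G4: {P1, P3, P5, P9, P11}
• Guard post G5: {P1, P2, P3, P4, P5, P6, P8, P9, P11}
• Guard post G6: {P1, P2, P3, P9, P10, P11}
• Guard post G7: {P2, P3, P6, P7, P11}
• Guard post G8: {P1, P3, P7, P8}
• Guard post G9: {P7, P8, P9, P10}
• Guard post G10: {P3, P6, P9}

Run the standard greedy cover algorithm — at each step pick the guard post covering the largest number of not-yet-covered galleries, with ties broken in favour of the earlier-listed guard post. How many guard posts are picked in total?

2

Greedy: pick G1 (covers 9 new) → pick G5 (covers 2 new). Total picks: 2.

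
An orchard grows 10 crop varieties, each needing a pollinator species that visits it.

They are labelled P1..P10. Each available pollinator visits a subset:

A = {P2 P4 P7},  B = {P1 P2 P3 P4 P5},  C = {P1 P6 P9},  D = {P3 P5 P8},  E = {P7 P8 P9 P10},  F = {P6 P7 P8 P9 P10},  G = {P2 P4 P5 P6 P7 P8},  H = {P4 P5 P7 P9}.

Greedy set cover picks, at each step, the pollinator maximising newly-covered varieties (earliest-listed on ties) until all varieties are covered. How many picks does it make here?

Greedy: pick G (covers 6 new) → pick B (covers 2 new) → pick E (covers 2 new). Total picks: 3.
(The true minimum cover uses only 2 pollinators, so greedy is not optimal here.)

3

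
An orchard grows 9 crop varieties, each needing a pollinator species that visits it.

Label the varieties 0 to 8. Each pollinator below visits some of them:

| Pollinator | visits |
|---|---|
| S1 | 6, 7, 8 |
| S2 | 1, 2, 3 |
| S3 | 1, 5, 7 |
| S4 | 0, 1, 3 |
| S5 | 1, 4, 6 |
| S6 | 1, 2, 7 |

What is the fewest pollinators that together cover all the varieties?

5

Take {S1, S3, S4, S5, S6}. Their union is {0, 1, 2, 3, 4, 5, 6, 7, 8}, which is all 9 varieties.
No 4 of the 6 pollinators cover everything (all 15 combinations miss at least one variety), so 5 is optimal.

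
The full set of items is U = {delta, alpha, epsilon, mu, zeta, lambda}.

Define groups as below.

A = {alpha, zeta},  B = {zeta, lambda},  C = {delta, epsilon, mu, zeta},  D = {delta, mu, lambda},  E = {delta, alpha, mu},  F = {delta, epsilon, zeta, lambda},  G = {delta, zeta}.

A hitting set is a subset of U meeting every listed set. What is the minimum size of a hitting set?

2

The 2 items {delta, zeta} hit every group.
The groups B, E are pairwise disjoint, so any hitting set needs a separate item for each — at least 2. Hence 2 is optimal.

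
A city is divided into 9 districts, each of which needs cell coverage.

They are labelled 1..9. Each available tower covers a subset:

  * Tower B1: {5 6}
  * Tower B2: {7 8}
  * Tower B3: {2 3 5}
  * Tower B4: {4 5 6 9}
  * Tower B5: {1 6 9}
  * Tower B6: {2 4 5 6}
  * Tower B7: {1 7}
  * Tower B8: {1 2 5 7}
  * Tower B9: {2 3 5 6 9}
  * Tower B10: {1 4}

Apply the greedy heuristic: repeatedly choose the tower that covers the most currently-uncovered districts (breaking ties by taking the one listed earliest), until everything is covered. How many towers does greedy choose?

Greedy: pick B9 (covers 5 new) → pick B2 (covers 2 new) → pick B10 (covers 2 new). Total picks: 3.

3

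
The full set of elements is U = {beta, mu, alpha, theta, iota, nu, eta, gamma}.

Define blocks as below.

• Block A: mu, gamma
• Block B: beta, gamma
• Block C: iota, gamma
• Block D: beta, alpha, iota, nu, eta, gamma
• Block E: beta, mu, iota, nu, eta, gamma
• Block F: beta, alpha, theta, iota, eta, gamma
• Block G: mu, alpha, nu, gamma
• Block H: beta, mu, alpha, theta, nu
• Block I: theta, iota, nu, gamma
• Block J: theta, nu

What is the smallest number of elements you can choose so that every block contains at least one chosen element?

2

T = {theta, gamma} meets every block (each contains at least one member of T), and |T| = 2.
The blocks A, J are pairwise disjoint, so any hitting set needs a separate element for each — at least 2. Hence 2 is optimal.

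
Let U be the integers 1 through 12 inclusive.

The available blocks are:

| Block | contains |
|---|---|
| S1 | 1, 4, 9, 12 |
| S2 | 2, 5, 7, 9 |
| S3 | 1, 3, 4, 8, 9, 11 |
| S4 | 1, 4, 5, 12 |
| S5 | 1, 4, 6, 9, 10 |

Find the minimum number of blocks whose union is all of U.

4

Take {S1, S2, S3, S5}. Their union is {1, 2, 3, 4, 5, 6, 7, 8, 9, 10, 11, 12}, which is all 12 items.
Only S5 contains 6, so S5 is forced; the remaining 7 items need at least 3 more blocks (each remaining block adds at most 3) — so at least 4 blocks are needed, and 4 is optimal.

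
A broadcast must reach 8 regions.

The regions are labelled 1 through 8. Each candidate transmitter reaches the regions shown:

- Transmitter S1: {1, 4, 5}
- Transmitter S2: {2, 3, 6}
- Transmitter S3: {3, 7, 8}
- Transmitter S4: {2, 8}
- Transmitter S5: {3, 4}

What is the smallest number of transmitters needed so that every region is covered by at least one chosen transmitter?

S1 and S2 and S3 together: S1 ∪ S2 ∪ S3 = {1, 2, 3, 4, 5, 6, 7, 8} — every region is covered.
Each transmitter has at most 3 regions, and 2·3 = 6 < 8 — so at least 3 transmitters are needed, and 3 is optimal.

3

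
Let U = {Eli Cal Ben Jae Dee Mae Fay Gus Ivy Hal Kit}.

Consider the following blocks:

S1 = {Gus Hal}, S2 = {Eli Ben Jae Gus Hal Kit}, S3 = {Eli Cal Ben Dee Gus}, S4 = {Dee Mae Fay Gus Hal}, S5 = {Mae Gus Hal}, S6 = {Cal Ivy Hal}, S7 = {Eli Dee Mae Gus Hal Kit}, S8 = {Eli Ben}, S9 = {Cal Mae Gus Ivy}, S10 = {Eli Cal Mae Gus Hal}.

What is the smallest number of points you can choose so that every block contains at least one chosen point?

H = {Ben, Gus, Hal} meets every block (each contains at least one member of H), and |H| = 3.
No choice of 2 points meets every block, so 3 is the minimum.

3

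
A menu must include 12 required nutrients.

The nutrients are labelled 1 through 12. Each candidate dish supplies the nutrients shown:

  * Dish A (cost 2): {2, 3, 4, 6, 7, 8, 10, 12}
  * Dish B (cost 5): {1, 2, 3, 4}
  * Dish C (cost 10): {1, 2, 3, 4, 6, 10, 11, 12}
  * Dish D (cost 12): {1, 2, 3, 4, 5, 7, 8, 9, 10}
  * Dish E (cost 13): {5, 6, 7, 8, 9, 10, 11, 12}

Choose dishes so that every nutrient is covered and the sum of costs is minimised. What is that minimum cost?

B, E together cover every nutrient (B ∪ E = {1, 2, 3, 4, 5, 6, 7, 8, 9, 10, 11, 12}); total cost 5 + 13 = 18.
The greedy pick A, D, C costs 24; no covering selection beats 18.

18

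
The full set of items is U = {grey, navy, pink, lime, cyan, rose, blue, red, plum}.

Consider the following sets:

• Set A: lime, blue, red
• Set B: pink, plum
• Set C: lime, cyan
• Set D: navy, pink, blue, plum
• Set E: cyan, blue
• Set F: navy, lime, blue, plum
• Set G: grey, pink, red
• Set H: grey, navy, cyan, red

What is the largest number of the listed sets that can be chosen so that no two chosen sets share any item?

2

B, E are pairwise disjoint (B={pink,plum}; E={cyan,blue}).
Every remaining set overlaps one of these, and no 3 of the listed sets are pairwise disjoint, so 2 is the maximum.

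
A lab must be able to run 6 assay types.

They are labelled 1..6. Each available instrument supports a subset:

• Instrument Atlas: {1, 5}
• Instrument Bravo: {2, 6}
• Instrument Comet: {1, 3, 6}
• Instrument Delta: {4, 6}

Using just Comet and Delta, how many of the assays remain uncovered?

2

Union of Comet, Delta = {1, 3, 4, 6}.
Not covered: 2, 5 — 2 assays.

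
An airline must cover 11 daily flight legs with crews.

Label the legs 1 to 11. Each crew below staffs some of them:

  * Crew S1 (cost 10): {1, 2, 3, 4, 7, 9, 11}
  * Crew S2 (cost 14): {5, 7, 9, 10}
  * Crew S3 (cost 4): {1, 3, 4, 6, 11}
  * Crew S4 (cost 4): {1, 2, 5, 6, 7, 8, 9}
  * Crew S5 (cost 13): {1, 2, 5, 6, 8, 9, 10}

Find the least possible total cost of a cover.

21

S3, S4, S5 together cover every leg (S3 ∪ S4 ∪ S5 = {1, 2, 3, 4, 5, 6, 7, 8, 9, 10, 11}); total cost 4 + 4 + 13 = 21.
No covering selection has total cost below 21.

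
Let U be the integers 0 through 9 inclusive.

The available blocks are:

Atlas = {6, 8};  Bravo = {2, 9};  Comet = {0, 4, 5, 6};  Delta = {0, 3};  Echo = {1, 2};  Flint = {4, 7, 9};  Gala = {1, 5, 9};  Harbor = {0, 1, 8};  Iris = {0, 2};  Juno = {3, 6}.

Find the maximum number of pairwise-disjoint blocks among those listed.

4

Atlas, Delta, Echo, Flint are pairwise disjoint (Atlas={6,8}; Delta={0,3}; Echo={1,2}; Flint={4,7,9}).
Every remaining block overlaps one of these, and no 5 of the listed blocks are pairwise disjoint, so 4 is the maximum.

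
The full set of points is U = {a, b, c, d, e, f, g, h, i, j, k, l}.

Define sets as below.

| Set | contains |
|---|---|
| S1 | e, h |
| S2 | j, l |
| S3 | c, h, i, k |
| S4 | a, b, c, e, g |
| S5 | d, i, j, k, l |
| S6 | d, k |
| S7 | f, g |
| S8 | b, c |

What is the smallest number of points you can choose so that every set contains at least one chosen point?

Take T = {c, f, h, j, k}. Each listed set contains at least one of these, so T is a hitting set of size 5.
The sets S1, S2, S6, S7, S8 are pairwise disjoint, so any hitting set needs a separate point for each — at least 5. Hence 5 is optimal.

5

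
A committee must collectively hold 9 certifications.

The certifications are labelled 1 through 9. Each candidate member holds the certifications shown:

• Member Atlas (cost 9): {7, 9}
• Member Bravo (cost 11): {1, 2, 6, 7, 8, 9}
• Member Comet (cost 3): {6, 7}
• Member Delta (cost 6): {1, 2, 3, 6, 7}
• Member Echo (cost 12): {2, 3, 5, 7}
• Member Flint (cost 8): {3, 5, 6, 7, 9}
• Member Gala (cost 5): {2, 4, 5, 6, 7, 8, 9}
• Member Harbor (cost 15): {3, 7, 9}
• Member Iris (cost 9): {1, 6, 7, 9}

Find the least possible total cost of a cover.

11

Delta, Gala together cover every certification (Delta ∪ Gala = {1, 2, 3, 4, 5, 6, 7, 8, 9}); total cost 6 + 5 = 11.
No covering selection has total cost below 11.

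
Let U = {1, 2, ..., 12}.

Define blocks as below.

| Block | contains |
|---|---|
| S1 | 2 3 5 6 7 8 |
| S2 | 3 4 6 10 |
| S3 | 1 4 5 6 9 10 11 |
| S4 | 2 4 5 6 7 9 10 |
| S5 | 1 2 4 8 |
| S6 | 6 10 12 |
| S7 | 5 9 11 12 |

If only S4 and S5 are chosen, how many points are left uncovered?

Union of S4, S5 = {1, 2, 4, 5, 6, 7, 8, 9, 10}.
Not covered: 3, 11, 12 — 3 points.

3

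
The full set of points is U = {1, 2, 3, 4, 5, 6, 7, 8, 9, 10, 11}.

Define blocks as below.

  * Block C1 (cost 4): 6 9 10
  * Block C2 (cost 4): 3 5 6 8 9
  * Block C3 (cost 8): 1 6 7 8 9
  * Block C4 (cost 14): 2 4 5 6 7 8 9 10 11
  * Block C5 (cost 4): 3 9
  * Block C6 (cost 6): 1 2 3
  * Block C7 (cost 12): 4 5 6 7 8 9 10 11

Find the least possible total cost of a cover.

18

C6, C7 together cover every point (C6 ∪ C7 = {1, 2, 3, 4, 5, 6, 7, 8, 9, 10, 11}); total cost 6 + 12 = 18.
The greedy pick C2, C4, C6 costs 24; no covering selection beats 18.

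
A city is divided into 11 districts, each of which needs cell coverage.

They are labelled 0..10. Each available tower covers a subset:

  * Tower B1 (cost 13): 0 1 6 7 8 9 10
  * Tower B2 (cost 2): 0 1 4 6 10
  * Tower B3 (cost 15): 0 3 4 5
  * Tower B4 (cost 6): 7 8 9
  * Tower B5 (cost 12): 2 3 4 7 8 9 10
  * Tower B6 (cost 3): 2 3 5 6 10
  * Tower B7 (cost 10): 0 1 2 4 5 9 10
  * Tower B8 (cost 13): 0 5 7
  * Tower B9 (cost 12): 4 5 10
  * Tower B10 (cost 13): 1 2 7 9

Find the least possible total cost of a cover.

11

B2, B4, B6 together cover every district (B2 ∪ B4 ∪ B6 = {0, 1, 2, 3, 4, 5, 6, 7, 8, 9, 10}); total cost 2 + 6 + 3 = 11.
No covering selection has total cost below 11.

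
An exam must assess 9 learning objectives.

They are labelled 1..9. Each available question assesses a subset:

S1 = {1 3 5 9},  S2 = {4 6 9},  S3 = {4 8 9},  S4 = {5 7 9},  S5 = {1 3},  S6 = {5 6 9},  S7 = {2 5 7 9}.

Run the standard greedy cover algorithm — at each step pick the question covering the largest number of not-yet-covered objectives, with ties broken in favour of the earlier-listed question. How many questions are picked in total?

Greedy: pick S1 (covers 4 new) → pick S2 (covers 2 new) → pick S7 (covers 2 new) → pick S3 (covers 1 new). Total picks: 4.

4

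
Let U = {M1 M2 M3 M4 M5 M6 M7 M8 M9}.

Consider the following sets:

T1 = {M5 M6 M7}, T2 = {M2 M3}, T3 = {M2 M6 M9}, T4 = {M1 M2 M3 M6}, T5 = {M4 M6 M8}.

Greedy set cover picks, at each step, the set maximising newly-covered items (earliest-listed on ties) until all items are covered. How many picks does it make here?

Greedy: pick T4 (covers 4 new) → pick T1 (covers 2 new) → pick T5 (covers 2 new) → pick T3 (covers 1 new). Total picks: 4.

4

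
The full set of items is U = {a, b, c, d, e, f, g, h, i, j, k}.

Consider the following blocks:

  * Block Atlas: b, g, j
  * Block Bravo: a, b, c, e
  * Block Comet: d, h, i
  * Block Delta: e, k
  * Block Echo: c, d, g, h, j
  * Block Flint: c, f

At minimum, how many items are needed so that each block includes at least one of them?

4

The 4 items {b, c, i, k} hit every block.
The blocks Atlas, Comet, Delta, Flint are pairwise disjoint, so any hitting set needs a separate item for each — at least 4. Hence 4 is optimal.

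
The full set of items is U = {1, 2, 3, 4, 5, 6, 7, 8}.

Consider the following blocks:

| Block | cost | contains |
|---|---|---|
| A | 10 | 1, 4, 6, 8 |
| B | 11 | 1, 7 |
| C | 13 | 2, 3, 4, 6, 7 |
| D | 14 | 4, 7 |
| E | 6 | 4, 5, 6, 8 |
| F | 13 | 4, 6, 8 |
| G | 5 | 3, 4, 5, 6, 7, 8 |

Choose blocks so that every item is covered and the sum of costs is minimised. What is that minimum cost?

28

A, C, G together cover every item (A ∪ C ∪ G = {1, 2, 3, 4, 5, 6, 7, 8}); total cost 10 + 13 + 5 = 28.
No covering selection has total cost below 28.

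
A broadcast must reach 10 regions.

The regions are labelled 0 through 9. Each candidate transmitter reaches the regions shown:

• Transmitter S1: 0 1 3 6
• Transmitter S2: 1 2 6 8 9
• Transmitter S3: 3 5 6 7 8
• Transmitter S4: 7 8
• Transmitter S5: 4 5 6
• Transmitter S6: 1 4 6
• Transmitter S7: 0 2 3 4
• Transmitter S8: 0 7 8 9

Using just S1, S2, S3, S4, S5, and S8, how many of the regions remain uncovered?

Union of S1, S2, S3, S4, S5, S8 = {0, 1, 2, 3, 4, 5, 6, 7, 8, 9} — that's every region, so 0 are uncovered.

0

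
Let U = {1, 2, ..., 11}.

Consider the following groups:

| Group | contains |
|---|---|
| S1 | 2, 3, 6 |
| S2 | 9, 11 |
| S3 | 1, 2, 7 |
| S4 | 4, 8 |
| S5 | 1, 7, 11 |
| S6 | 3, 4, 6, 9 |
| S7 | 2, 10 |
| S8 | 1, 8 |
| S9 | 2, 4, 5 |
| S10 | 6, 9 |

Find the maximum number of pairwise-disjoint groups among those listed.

S4, S5, S7, S10 are pairwise disjoint (S4={4,8}; S5={1,7,11}; S7={2,10}; S10={6,9}).
Every remaining group overlaps one of these, and no 5 of the listed groups are pairwise disjoint, so 4 is the maximum.

4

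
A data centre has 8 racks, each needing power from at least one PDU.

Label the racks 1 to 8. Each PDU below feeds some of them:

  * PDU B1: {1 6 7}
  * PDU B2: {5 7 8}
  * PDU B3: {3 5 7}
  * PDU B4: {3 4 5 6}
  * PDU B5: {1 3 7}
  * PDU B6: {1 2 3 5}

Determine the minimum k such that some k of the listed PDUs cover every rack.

B2 and B4 and B6 together: B2 ∪ B4 ∪ B6 = {1, 2, 3, 4, 5, 6, 7, 8} — every rack is covered.
Only B6 contains 2, so B6 is forced; the remaining 4 racks need at least 2 more PDUs (each remaining PDU adds at most 2) — so at least 3 PDUs are needed, and 3 is optimal.

3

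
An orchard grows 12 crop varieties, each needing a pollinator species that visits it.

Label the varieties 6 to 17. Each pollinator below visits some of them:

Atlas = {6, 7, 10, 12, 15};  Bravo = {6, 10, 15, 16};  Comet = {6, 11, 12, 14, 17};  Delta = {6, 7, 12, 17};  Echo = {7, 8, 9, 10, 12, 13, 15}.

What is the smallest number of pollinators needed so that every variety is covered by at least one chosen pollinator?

3

Bravo and Comet and Echo together: Bravo ∪ Comet ∪ Echo = {6, 7, 8, 9, 10, 11, 12, 13, 14, 15, 16, 17} — every variety is covered.
Only Echo contains 8, so Echo is forced; the remaining 5 varieties need at least 2 more pollinators (each remaining pollinator adds at most 4) — so at least 3 pollinators are needed, and 3 is optimal.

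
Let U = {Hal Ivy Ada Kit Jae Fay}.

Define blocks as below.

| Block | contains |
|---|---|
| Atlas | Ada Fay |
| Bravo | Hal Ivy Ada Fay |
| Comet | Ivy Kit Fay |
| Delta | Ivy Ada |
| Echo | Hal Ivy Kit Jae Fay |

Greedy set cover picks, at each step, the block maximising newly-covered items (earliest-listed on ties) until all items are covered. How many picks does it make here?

Greedy: pick Echo (covers 5 new) → pick Atlas (covers 1 new). Total picks: 2.

2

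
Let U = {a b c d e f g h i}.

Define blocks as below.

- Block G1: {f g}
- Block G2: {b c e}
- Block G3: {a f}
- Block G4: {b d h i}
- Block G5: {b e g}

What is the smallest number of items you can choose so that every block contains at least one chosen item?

2

The 2 items {b, f} hit every block.
The blocks G2, G3 are pairwise disjoint, so any hitting set needs a separate item for each — at least 2. Hence 2 is optimal.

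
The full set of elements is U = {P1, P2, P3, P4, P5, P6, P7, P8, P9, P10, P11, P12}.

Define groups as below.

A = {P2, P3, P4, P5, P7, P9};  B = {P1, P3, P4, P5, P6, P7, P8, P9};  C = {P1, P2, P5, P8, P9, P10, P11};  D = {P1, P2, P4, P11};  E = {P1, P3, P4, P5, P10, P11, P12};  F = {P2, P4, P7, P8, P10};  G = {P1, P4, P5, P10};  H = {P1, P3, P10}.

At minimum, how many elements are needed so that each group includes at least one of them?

2

T = {P4, P10} meets every group (each contains at least one member of T), and |T| = 2.
No single element lies in every group, so at least 2 are needed and 2 is optimal.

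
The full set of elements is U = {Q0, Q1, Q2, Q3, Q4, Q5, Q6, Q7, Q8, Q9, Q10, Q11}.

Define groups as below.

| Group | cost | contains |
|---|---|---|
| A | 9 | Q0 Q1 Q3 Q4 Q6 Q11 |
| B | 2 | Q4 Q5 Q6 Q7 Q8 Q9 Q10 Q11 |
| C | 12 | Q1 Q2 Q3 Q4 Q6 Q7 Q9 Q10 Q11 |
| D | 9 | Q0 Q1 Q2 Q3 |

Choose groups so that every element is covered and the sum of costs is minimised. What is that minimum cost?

11

B, D together cover every element (B ∪ D = {Q0, Q1, Q2, Q3, Q4, Q5, Q6, Q7, Q8, Q9, Q10, Q11}); total cost 2 + 9 = 11.
No covering selection has total cost below 11.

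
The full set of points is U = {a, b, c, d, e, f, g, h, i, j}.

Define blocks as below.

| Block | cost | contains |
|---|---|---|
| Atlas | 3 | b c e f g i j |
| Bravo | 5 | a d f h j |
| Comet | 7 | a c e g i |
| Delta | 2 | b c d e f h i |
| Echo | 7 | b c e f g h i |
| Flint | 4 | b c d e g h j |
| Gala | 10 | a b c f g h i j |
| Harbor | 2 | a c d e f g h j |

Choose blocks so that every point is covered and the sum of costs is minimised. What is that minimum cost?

Delta, Harbor together cover every point (Delta ∪ Harbor = {a, b, c, d, e, f, g, h, i, j}); total cost 2 + 2 = 4.
No covering selection has total cost below 4.

4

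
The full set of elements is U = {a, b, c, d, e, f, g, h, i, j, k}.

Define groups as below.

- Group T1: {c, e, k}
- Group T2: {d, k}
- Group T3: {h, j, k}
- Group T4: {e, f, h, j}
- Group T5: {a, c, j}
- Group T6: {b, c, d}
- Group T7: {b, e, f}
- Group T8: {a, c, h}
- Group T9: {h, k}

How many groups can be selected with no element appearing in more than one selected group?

T2, T5, T7 are pairwise disjoint (T2={d,k}; T5={a,c,j}; T7={b,e,f}).
Every remaining group overlaps one of these, and no 4 of the listed groups are pairwise disjoint, so 3 is the maximum.

3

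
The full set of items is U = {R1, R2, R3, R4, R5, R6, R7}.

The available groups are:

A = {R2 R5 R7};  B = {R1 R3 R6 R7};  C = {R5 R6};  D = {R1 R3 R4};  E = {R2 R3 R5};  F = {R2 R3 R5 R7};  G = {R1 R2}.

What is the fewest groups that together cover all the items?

3

Take {A, C, D}. Their union is {R1, R2, R3, R4, R5, R6, R7}, which is all 7 items.
Only D contains R4, so D is forced; the remaining 4 items need at least 2 more groups (each remaining group adds at most 3) — so at least 3 groups are needed, and 3 is optimal.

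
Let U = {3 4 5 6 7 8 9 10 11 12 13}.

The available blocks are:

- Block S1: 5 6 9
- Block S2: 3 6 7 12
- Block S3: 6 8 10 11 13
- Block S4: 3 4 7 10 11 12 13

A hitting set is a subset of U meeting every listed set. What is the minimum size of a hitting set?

2

H = {6, 10} meets every block (each contains at least one member of H), and |H| = 2.
The blocks S1, S4 are pairwise disjoint, so any hitting set needs a separate item for each — at least 2. Hence 2 is optimal.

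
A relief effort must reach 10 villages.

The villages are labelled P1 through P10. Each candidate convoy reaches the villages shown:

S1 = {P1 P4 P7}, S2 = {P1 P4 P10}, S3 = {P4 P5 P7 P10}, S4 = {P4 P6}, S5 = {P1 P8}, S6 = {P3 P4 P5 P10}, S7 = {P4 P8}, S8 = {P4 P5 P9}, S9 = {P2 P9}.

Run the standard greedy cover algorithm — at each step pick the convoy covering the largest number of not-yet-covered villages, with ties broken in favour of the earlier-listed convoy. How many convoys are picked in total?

Greedy: pick S3 (covers 4 new) → pick S5 (covers 2 new) → pick S9 (covers 2 new) → pick S4 (covers 1 new) → pick S6 (covers 1 new). Total picks: 5.

5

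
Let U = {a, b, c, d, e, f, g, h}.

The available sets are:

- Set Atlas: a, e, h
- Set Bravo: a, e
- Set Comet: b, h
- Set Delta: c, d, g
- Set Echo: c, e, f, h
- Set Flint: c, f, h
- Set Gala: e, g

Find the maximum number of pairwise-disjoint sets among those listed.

Bravo, Comet, Delta are pairwise disjoint (Bravo={a,e}; Comet={b,h}; Delta={c,d,g}).
Every remaining set overlaps one of these, and no 4 of the listed sets are pairwise disjoint, so 3 is the maximum.

3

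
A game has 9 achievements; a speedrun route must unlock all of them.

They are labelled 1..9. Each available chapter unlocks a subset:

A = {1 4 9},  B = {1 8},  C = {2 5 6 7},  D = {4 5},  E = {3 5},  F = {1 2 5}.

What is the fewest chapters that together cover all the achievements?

4

Take {A, B, C, E}. Their union is {1, 2, 3, 4, 5, 6, 7, 8, 9}, which is all 9 achievements.
Only E contains 3, so E is forced; the remaining 7 achievements need at least 3 more chapters (each remaining chapter adds at most 3) — so at least 4 chapters are needed, and 4 is optimal.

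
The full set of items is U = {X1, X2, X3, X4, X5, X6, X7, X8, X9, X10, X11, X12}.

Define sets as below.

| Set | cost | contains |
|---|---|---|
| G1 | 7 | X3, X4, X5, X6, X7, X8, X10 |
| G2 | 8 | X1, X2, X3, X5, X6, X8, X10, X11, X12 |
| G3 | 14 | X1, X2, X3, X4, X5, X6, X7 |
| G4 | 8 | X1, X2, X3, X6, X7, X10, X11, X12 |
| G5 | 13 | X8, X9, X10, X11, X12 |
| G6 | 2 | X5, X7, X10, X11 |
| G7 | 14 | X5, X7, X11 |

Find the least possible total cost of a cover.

27

G3, G5 together cover every item (G3 ∪ G5 = {X1, X2, X3, X4, X5, X6, X7, X8, X9, X10, X11, X12}); total cost 14 + 13 = 27.
The greedy pick G6, G2, G1, G5 costs 30; no covering selection beats 27.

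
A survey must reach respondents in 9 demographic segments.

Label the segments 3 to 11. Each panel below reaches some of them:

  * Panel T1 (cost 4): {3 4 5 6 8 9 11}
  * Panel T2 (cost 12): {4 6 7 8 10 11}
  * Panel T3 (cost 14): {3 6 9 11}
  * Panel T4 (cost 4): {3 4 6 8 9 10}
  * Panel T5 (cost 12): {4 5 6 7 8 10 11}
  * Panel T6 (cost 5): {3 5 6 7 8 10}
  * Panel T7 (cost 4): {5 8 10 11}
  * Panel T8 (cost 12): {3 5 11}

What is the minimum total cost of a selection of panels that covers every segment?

9

T1, T6 together cover every segment (T1 ∪ T6 = {3, 4, 5, 6, 7, 8, 9, 10, 11}); total cost 4 + 5 = 9.
No covering selection has total cost below 9.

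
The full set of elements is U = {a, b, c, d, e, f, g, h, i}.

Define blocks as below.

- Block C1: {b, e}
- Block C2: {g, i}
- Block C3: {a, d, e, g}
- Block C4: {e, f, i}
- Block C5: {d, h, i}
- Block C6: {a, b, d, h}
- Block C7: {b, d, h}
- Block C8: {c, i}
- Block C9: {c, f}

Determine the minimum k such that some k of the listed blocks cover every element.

4

C1, C3, C5, and C9 cover everything between them: the union {a, b, c, d, e, f, g, h, i} is all of U.
No 3 of the 9 blocks cover everything (all 84 combinations miss at least one element), so 4 is optimal.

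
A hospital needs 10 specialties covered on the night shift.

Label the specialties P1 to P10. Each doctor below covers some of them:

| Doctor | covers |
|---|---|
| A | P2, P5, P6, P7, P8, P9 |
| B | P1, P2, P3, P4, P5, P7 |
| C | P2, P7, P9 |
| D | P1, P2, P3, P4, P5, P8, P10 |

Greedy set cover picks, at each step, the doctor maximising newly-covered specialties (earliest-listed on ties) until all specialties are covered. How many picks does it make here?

2

Greedy: pick D (covers 7 new) → pick A (covers 3 new). Total picks: 2.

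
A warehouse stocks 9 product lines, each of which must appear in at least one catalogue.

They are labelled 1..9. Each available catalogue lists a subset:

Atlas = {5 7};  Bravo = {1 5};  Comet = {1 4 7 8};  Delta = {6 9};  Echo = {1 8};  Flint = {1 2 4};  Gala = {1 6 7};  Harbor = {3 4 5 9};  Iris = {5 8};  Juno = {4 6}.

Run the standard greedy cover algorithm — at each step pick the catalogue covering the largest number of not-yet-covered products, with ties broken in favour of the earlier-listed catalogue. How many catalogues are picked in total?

Greedy: pick Comet (covers 4 new) → pick Harbor (covers 3 new) → pick Delta (covers 1 new) → pick Flint (covers 1 new). Total picks: 4.

4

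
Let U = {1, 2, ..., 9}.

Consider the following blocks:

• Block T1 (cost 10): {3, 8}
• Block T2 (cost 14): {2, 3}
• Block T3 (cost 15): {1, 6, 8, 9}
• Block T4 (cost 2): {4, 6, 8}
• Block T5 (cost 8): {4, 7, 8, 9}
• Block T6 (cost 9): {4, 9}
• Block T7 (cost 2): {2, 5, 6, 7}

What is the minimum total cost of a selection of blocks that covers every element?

29

T1, T3, T4, T7 together cover every element (T1 ∪ T3 ∪ T4 ∪ T7 = {1, 2, 3, 4, 5, 6, 7, 8, 9}); total cost 10 + 15 + 2 + 2 = 29.
No covering selection has total cost below 29.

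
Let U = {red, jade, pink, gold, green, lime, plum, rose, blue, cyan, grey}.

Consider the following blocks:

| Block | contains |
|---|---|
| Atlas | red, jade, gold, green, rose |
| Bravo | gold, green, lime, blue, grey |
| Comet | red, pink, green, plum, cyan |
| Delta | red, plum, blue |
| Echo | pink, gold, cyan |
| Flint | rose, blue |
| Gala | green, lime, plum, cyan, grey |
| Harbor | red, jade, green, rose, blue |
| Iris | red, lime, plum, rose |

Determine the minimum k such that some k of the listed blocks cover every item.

Atlas and Bravo and Comet together: Atlas ∪ Bravo ∪ Comet = {red, jade, pink, gold, green, lime, plum, rose, blue, cyan, grey} — every item is covered.
Each block has at most 5 items, and 2·5 = 10 < 11 — so at least 3 blocks are needed, and 3 is optimal.

3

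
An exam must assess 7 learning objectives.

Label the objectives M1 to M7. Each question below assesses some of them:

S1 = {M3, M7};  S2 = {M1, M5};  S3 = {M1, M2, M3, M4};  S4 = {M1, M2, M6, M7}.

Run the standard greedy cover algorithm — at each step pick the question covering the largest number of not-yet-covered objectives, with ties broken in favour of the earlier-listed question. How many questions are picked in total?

3

Greedy: pick S3 (covers 4 new) → pick S4 (covers 2 new) → pick S2 (covers 1 new). Total picks: 3.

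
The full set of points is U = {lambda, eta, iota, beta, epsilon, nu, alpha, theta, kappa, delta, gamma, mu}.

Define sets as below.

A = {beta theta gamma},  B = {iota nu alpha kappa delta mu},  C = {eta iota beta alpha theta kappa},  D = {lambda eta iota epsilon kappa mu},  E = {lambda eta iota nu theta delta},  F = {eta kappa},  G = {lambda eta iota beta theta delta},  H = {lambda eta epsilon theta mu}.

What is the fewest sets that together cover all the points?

A and B and H together: A ∪ B ∪ H = {lambda, eta, iota, beta, epsilon, nu, alpha, theta, kappa, delta, gamma, mu} — every point is covered.
Only A contains gamma, so A is forced; the remaining 9 points need at least 2 more sets (each remaining set adds at most 6) — so at least 3 sets are needed, and 3 is optimal.

3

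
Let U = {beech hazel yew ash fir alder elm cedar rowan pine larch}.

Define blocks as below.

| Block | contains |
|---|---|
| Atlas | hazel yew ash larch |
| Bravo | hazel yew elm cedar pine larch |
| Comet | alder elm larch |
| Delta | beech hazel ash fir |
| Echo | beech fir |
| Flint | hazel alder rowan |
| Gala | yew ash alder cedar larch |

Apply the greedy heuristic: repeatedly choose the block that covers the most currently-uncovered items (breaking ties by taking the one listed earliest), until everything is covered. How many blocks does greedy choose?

Greedy: pick Bravo (covers 6 new) → pick Delta (covers 3 new) → pick Flint (covers 2 new). Total picks: 3.

3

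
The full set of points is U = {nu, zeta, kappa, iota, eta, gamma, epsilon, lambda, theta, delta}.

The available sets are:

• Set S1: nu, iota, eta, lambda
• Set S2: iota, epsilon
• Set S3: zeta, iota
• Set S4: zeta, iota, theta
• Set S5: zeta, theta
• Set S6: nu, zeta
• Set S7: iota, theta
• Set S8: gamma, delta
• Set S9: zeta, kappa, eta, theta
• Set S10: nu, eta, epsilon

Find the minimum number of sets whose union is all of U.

4

S1 and S2 and S8 and S9 together: S1 ∪ S2 ∪ S8 ∪ S9 = {nu, zeta, kappa, iota, eta, gamma, epsilon, lambda, theta, delta} — every point is covered.
No 3 of the 10 sets cover everything (all 120 combinations miss at least one point), so 4 is optimal.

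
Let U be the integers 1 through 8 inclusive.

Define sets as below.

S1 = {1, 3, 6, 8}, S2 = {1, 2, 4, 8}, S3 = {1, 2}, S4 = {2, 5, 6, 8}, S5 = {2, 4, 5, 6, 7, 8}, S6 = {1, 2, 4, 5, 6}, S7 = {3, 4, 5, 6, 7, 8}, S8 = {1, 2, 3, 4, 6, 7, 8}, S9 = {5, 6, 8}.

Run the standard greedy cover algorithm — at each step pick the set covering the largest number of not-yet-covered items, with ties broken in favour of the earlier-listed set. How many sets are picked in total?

2

Greedy: pick S8 (covers 7 new) → pick S4 (covers 1 new). Total picks: 2.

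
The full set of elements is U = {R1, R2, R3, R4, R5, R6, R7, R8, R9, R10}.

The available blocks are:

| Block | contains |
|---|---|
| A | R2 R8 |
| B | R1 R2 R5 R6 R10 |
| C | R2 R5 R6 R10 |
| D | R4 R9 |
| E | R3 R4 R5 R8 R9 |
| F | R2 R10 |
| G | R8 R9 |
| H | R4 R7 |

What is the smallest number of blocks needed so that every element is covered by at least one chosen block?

B, E, and H cover everything between them: the union {R1, R2, R3, R4, R5, R6, R7, R8, R9, R10} is all of U.
Only B contains R1, so B is forced; the remaining 5 elements need at least 2 more blocks (each remaining block adds at most 4) — so at least 3 blocks are needed, and 3 is optimal.

3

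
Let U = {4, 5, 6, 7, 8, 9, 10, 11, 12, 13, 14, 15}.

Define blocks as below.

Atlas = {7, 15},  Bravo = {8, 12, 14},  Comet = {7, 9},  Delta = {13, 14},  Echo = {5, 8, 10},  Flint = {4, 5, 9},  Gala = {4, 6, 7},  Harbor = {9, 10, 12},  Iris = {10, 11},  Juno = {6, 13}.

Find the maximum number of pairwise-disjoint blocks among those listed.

5

Atlas, Bravo, Flint, Iris, Juno are pairwise disjoint (Atlas={7,15}; Bravo={8,12,14}; Flint={4,5,9}; Iris={10,11}; Juno={6,13}).
Every remaining block overlaps one of these, and no 6 of the listed blocks are pairwise disjoint, so 5 is the maximum.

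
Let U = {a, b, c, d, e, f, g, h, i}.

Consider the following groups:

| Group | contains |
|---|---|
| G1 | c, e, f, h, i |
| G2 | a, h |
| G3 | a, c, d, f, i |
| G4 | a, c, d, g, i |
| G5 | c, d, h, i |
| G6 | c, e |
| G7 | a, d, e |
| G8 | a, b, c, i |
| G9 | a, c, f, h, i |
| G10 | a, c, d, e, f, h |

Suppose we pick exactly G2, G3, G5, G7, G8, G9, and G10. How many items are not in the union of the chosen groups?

Union of G2, G3, G5, G7, G8, G9, G10 = {a, b, c, d, e, f, h, i}.
Not covered: g — 1 item.

1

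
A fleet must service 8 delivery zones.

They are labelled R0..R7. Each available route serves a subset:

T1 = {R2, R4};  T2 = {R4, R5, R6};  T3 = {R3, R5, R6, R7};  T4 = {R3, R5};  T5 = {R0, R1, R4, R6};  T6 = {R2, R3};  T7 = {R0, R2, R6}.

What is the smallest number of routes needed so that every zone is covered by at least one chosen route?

3

T1 and T3 and T5 together: T1 ∪ T3 ∪ T5 = {R0, R1, R2, R3, R4, R5, R6, R7} — every zone is covered.
Only T5 contains R1, so T5 is forced; the remaining 4 zones need at least 2 more routes (each remaining route adds at most 3) — so at least 3 routes are needed, and 3 is optimal.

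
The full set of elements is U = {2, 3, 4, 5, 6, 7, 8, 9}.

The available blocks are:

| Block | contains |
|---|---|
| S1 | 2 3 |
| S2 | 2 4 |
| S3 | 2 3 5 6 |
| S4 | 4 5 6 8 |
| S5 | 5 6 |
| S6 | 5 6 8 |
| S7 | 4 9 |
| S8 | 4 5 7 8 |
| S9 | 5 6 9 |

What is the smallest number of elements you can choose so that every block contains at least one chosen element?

The 3 elements {2, 4, 6} hit every block.
The blocks S1, S5, S7 are pairwise disjoint, so any hitting set needs a separate element for each — at least 3. Hence 3 is optimal.

3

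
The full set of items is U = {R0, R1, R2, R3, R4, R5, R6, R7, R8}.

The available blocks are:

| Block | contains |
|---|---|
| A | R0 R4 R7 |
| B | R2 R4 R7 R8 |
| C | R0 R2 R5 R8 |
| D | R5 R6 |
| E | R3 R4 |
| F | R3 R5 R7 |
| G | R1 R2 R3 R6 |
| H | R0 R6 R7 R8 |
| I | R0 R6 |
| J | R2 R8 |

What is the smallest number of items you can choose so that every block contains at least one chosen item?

T = {R2, R3, R6, R7} meets every block (each contains at least one member of T), and |T| = 4.
No choice of 3 items meets every block, so 4 is the minimum.

4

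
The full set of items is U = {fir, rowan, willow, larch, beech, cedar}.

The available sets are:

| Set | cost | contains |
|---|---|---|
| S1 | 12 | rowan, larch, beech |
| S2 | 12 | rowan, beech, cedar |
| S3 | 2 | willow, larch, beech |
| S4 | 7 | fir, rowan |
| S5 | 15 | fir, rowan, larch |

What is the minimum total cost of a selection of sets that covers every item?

S2, S3, S4 together cover every item (S2 ∪ S3 ∪ S4 = {fir, rowan, willow, larch, beech, cedar}); total cost 12 + 2 + 7 = 21.
No covering selection has total cost below 21.

21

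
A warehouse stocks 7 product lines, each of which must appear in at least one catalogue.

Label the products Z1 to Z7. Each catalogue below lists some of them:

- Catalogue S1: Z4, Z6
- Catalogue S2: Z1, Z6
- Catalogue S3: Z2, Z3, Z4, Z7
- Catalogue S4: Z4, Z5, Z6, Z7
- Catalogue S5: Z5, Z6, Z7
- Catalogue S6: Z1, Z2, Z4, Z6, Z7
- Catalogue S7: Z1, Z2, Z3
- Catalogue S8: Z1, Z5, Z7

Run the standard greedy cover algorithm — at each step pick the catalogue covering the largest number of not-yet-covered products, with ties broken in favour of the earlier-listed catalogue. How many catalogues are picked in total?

3

Greedy: pick S6 (covers 5 new) → pick S3 (covers 1 new) → pick S4 (covers 1 new). Total picks: 3.
(The true minimum cover uses only 2 catalogues, so greedy is not optimal here.)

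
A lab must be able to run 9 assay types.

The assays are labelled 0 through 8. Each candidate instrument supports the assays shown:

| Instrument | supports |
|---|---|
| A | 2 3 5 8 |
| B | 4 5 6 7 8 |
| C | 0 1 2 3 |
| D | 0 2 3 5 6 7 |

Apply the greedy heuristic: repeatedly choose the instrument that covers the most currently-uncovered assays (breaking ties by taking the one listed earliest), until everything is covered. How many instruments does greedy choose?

3

Greedy: pick D (covers 6 new) → pick B (covers 2 new) → pick C (covers 1 new). Total picks: 3.
(The true minimum cover uses only 2 instruments, so greedy is not optimal here.)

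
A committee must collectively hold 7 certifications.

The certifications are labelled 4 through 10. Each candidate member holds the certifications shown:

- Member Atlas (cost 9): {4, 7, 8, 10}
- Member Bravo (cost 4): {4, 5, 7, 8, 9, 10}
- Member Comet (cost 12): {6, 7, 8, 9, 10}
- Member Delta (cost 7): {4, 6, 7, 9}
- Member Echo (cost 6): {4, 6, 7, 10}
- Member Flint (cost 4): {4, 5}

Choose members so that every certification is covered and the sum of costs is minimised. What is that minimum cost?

10

Bravo, Echo together cover every certification (Bravo ∪ Echo = {4, 5, 6, 7, 8, 9, 10}); total cost 4 + 6 = 10.
No covering selection has total cost below 10.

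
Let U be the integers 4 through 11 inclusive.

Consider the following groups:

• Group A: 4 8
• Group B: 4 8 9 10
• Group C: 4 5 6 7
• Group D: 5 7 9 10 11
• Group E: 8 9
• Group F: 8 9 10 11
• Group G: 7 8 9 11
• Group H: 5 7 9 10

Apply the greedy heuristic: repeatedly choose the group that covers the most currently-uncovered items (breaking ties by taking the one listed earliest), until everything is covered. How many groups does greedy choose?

3

Greedy: pick D (covers 5 new) → pick A (covers 2 new) → pick C (covers 1 new). Total picks: 3.
(The true minimum cover uses only 2 groups, so greedy is not optimal here.)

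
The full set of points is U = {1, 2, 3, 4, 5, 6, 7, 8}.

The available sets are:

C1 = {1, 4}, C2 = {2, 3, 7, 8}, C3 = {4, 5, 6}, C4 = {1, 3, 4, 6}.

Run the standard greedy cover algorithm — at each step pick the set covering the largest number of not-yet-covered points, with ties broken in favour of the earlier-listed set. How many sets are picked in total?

3

Greedy: pick C2 (covers 4 new) → pick C3 (covers 3 new) → pick C1 (covers 1 new). Total picks: 3.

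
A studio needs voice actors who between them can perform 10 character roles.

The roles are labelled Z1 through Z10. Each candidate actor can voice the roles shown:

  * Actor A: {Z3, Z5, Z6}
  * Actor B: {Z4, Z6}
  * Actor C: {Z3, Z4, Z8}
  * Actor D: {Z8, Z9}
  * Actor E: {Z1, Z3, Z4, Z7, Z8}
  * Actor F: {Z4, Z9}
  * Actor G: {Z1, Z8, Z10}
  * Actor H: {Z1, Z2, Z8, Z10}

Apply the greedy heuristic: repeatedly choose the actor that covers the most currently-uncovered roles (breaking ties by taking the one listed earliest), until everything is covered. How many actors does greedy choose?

4

Greedy: pick E (covers 5 new) → pick A (covers 2 new) → pick H (covers 2 new) → pick D (covers 1 new). Total picks: 4.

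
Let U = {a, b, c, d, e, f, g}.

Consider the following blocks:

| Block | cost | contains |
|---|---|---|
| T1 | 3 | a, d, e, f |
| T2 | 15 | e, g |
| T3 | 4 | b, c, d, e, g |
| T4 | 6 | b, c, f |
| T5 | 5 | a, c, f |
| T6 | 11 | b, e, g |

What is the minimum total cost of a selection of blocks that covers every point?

T1, T3 together cover every point (T1 ∪ T3 = {a, b, c, d, e, f, g}); total cost 3 + 4 = 7.
No covering selection has total cost below 7.

7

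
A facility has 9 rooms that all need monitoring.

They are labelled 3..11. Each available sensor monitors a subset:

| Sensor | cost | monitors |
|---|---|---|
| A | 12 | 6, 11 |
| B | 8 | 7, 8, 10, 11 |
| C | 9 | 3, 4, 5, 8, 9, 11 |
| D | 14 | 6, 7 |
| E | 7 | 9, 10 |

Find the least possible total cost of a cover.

29

A, B, C together cover every room (A ∪ B ∪ C = {3, 4, 5, 6, 7, 8, 9, 10, 11}); total cost 12 + 8 + 9 = 29.
No covering selection has total cost below 29.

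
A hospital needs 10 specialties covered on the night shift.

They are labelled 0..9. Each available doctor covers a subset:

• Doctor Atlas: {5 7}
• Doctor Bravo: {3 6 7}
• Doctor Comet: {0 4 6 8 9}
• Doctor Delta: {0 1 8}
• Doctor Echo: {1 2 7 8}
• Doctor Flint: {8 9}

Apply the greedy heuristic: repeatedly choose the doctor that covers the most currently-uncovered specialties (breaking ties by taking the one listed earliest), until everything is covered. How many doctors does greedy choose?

4

Greedy: pick Comet (covers 5 new) → pick Echo (covers 3 new) → pick Atlas (covers 1 new) → pick Bravo (covers 1 new). Total picks: 4.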